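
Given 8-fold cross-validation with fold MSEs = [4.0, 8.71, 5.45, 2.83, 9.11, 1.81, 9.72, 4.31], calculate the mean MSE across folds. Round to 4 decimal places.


Sum of fold MSEs = 45.9400.
Average = 45.9400 / 8 = 5.7425.

5.7425


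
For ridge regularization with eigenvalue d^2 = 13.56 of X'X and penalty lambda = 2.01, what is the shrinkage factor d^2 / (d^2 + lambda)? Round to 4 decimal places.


Denominator = d^2 + lambda = 13.56 + 2.01 = 15.5700.
Shrinkage = 13.56 / 15.5700 = 0.8709.

0.8709


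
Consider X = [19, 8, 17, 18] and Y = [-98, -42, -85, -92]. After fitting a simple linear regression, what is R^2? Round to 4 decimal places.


Fit the OLS line: b0 = -1.6494, b1 = -5.0065.
SSres = 4.7468.
SStot = 1934.7500.
R^2 = 1 - 4.7468/1934.7500 = 0.9975.

0.9975


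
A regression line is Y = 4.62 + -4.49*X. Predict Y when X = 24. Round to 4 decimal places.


Predicted value:
Y = 4.62 + (-4.49)(24) = 4.62 + -107.7600 = -103.1400.

-103.1400


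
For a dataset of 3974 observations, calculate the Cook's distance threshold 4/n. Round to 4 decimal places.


Using the rule of thumb:
Threshold = 4 / 3974 = 0.0010.

0.0010


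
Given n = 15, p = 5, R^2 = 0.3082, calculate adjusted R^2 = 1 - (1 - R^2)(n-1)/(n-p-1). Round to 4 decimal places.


Adjusted R^2 = 1 - (1 - R^2) * (n-1)/(n-p-1).
(1 - R^2) = 0.6918.
(n-1)/(n-p-1) = 14/9.
(1 - R^2) * (n-1) = 0.6918 * 14 = 9.6852.
Divide by (n-p-1): 9.6852 / 9 = 1.0761.
Adj R^2 = 1 - 1.0761 = -0.0761.

-0.0761


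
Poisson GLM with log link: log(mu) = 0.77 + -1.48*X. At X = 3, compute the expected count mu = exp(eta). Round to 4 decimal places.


Linear predictor: eta = 0.77 + (-1.48)(3) = -3.6700.
Expected count: mu = exp(-3.6700) = 0.0255.

0.0255


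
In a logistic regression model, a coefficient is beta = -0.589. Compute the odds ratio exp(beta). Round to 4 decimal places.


Odds ratio = exp(beta) = exp(-0.589).
= 0.5549.

0.5549


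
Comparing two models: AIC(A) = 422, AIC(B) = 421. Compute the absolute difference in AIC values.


Absolute difference = |422 - 421| = 1.
The model with lower AIC (B) is preferred.

1


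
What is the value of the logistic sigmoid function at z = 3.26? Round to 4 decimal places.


exp(-3.2600) = 0.0384.
1 + exp(-z) = 1.0384.
sigmoid = 1/1.0384 = 0.9630.

0.9630


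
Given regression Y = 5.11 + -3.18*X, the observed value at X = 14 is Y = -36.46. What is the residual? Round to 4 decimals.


Fitted value at X = 14 is yhat = 5.11 + -3.18*14 = -39.4100.
Residual = -36.46 - -39.4100 = 2.9500.

2.9500


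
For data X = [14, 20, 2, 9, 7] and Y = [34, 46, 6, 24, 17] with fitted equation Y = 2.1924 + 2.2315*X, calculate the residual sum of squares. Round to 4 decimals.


Compute predicted values, then residuals = yi - yhat_i.
Residuals: [0.5666, -0.8224, -0.6554, 1.7241, -0.8129].
SSres = sum(residual^2) = 5.0603.

5.0603


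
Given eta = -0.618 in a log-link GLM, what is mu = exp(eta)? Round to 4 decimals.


Apply the inverse link:
mu = e^-0.618 = 0.5390.

0.5390


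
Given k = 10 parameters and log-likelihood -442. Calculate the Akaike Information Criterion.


Compute:
2k = 2*10 = 20.
-2*loglik = -2*(-442) = 884.
AIC = 20 + 884 = 904.

904


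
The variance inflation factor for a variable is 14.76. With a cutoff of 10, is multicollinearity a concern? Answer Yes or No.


Check: VIF = 14.76 vs threshold = 10.
Since 14.76 >= 10, the answer is Yes.

Yes


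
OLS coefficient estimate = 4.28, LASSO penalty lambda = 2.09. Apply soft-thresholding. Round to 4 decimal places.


Absolute value: |4.28| = 4.28.
Compare to lambda = 2.09.
Since |beta| > lambda, coefficient = sign(beta)*(|beta| - lambda) = 2.1900.

2.1900


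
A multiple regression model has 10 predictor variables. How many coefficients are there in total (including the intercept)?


Total coefficients = number of predictors + 1 (for the intercept).
= 10 + 1 = 11.

11


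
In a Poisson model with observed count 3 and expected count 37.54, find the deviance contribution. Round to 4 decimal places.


First: ln(3/37.54) = -2.526795.
Then: 3 * -2.526795 = -7.580385.
y - mu = 3 - 37.54 = -34.54.
D = 2(-7.580385 - -34.54) = 53.919230, which rounds to 53.9192.

53.9192


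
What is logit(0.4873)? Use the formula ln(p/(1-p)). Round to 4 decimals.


Compute the odds: 0.4873/0.5127 = 0.9505.
Take the natural log: ln(0.9505) = -0.0508.

-0.0508


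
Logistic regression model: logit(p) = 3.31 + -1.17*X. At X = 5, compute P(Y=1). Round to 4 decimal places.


Compute z = 3.31 + (-1.17)(5) = -2.5400.
exp(-z) = 12.6797.
P = 1/(1 + 12.6797) = 0.0731.

0.0731


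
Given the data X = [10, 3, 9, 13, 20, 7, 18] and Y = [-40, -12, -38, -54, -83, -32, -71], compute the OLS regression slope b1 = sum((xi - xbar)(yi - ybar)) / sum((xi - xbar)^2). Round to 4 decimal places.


The sample means are xbar = 11.4286 and ybar = -47.1429.
Compute S_xx = 217.7143 and S_xy = -870.5714.
Slope b1 = S_xy / S_xx = -870.5714 / 217.7143 = -3.9987.

-3.9987


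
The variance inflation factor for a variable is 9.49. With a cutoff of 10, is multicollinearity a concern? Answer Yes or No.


Check: VIF = 9.49 vs threshold = 10.
Since 9.49 < 10, the answer is No.

No


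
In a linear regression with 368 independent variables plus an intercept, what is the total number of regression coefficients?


Including the intercept, the model has 368 predictor coefficients + 1 intercept.
Total = 369.

369


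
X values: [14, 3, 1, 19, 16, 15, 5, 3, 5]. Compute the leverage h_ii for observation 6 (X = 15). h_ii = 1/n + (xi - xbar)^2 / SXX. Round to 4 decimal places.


Mean of X: xbar = 9.0000.
SXX = 378.0000.
For X = 15: h = 1/9 + (15 - 9.0000)^2/378.0000 = 0.2063.

0.2063


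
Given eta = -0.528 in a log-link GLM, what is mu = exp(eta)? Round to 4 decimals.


mu = exp(eta) = exp(-0.528).
= 0.5898.

0.5898


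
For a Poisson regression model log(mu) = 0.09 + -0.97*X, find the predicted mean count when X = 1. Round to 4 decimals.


Compute eta = 0.09 + -0.97 * 1 = -0.8800.
Apply inverse link: mu = e^-0.8800 = 0.4148.

0.4148


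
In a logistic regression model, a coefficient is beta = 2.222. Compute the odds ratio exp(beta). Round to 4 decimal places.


Odds ratio = exp(beta) = exp(2.222).
= 9.2258.

9.2258


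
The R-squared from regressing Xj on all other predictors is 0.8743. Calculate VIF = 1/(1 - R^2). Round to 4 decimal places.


VIF = 1 / (1 - 0.8743).
= 1 / 0.1257 = 7.9554.

7.9554


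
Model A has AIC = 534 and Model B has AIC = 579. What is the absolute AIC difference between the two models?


|AIC_A - AIC_B| = |534 - 579| = 45.
Model A is preferred (lower AIC).

45


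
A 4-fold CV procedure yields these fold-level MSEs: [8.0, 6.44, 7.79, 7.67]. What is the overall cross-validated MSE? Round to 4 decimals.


Total MSE across folds = 29.9000.
CV-MSE = 29.9000/4 = 7.4750.

7.4750


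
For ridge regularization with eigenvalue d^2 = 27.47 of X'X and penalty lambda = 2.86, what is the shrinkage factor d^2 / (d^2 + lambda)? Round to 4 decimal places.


Compute the denominator: 27.47 + 2.86 = 30.3300.
Shrinkage factor = 27.47 / 30.3300 = 0.9057.

0.9057


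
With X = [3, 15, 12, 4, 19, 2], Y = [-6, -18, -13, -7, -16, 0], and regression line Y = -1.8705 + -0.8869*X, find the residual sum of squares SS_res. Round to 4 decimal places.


For each point, residual = actual - predicted.
Residuals: [-1.4688, -2.8260, -0.4867, -1.5819, 2.7216, 3.6443].
Sum of squared residuals = 33.5710.

33.5710


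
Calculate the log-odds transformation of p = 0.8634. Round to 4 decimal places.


1 - p = 0.1366.
p/(1-p) = 6.3206.
logit = ln(6.3206) = 1.8438.

1.8438


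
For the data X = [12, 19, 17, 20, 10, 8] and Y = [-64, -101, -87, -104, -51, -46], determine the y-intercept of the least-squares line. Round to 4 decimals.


The slope is b1 = -5.0346.
Sample means are xbar = 14.3333 and ybar = -75.5000.
Intercept: b0 = -75.5000 - (-5.0346)(14.3333) = -3.3378.

-3.3378


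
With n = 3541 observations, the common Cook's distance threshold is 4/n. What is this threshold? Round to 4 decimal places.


The threshold is 4/n.
4/3541 = 0.0011.

0.0011


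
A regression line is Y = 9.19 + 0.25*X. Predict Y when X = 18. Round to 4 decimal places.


Predicted value:
Y = 9.19 + (0.25)(18) = 9.19 + 4.5000 = 13.6900.

13.6900


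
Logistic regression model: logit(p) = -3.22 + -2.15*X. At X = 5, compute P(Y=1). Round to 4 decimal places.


Linear predictor: z = -3.22 + -2.15 * 5 = -13.9700.
P = 1/(1 + exp(13.9700)) = 1/(1 + 1167061.9562) = 0.0000.

0.0000


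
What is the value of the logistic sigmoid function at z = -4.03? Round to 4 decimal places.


exp(4.0300) = 56.2609.
1 + exp(-z) = 57.2609.
sigmoid = 1/57.2609 = 0.0175.

0.0175


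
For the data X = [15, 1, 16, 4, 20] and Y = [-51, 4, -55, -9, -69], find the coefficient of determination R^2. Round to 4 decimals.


The fitted line is Y = 7.0547 + -3.8442*X.
SSres = 2.2238, SStot = 4004.0000.
R^2 = 1 - SSres/SStot = 0.9994.

0.9994


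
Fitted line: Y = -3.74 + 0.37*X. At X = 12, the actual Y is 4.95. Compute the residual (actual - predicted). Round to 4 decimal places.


Fitted value at X = 12 is yhat = -3.74 + 0.37*12 = 0.7000.
Residual = 4.95 - 0.7000 = 4.2500.

4.2500


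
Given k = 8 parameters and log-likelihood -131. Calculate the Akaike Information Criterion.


Compute:
2k = 2*8 = 16.
-2*loglik = -2*(-131) = 262.
AIC = 16 + 262 = 278.

278


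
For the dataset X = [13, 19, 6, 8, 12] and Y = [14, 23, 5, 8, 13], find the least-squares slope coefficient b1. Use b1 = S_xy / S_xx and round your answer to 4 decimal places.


First compute the means: xbar = 11.6000, ybar = 12.6000.
Then S_xx = sum((xi - xbar)^2) = 101.2000.
S_xy = sum((xi - xbar)(yi - ybar)) = 138.2000.
b1 = S_xy / S_xx = 138.2000 / 101.2000 = 1.3656.

1.3656


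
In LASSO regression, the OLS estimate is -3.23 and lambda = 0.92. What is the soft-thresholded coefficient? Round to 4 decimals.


|beta_OLS| = 3.23.
lambda = 0.92.
Since |beta| > lambda, coefficient = sign(beta)*(|beta| - lambda) = -2.3100.
Result = -2.3100.

-2.3100


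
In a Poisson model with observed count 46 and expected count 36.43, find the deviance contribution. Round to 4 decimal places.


Compute y*ln(y/mu) = 46*ln(46/36.43) = 46*0.233249 = 10.729454.
y - mu = 9.57.
D = 2*(10.729454 - (9.57)) = 2.318908, which rounds to 2.3189.

2.3189


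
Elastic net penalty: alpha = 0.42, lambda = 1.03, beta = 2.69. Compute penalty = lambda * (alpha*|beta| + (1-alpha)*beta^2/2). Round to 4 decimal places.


L1 component = 0.42 * |2.69| = 1.1298.
L2 component = 0.58 * 2.69^2 / 2 = 2.0985.
Penalty = 1.03 * (1.1298 + 2.0985) = 1.03 * 3.2283 = 3.3251.

3.3251


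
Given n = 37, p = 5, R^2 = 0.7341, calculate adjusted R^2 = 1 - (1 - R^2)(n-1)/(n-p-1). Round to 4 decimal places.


Plug in: Adj R^2 = 1 - (1 - 0.7341) * 36/31.
= 1 - 0.2659 * 36/31
= 1 - 9.5724 / 31
= 1 - 0.3088 = 0.6912.

0.6912


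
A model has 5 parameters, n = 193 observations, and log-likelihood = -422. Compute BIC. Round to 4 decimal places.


k * ln(n) = 5 * ln(193) = 5 * 5.262690 = 26.313450.
-2 * loglik = -2 * (-422) = 844.
BIC = 26.313450 + 844 = 870.313450, which rounds to 870.3135.

870.3135


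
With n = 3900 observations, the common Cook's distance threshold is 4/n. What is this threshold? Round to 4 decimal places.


Using the rule of thumb:
Threshold = 4 / 3900 = 0.0010.

0.0010


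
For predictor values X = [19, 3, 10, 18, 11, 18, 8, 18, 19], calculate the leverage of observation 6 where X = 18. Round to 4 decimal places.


Compute xbar = 13.7778 with n = 9 observations.
SXX = 279.5556.
Leverage = 1/9 + (18 - 13.7778)^2/279.5556 = 0.1749.

0.1749


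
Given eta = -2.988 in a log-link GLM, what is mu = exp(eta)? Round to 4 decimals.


The inverse log link gives:
mu = exp(-2.988) = 0.0504.

0.0504


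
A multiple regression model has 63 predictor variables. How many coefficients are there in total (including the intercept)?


Total coefficients = number of predictors + 1 (for the intercept).
= 63 + 1 = 64.

64


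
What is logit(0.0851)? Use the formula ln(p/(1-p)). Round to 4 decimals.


1 - p = 0.9149.
p/(1-p) = 0.0930.
logit = ln(0.0930) = -2.3750.

-2.3750


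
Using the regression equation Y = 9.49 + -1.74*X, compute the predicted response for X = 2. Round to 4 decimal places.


Predicted value:
Y = 9.49 + (-1.74)(2) = 9.49 + -3.4800 = 6.0100.

6.0100


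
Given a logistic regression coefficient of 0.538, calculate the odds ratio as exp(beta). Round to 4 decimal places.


exp(0.538) = 1.7126.
So the odds ratio is 1.7126.

1.7126


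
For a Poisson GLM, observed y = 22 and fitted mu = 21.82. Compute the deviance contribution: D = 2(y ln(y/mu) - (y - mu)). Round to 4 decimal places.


y/mu = 22/21.82 = 1.008249 (approx.), and ln(22/21.82) = 0.008215.
y * ln(y/mu) = 22 * 0.008215 = 0.180730.
y - mu = 0.18.
D = 2 * (0.180730 - 0.18) = 0.001460, which rounds to 0.0015.

0.0015


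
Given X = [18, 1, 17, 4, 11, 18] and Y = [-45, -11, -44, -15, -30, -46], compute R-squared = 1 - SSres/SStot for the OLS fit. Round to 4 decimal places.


After computing the OLS fit (b0=-7.7099, b1=-2.0977):
SSres = 4.1468, SStot = 1242.8333.
R^2 = 1 - 4.1468/1242.8333 = 0.9967.

0.9967


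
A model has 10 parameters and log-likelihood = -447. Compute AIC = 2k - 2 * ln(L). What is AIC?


AIC = 2*10 - 2*(-447).
= 20 + 894 = 914.

914


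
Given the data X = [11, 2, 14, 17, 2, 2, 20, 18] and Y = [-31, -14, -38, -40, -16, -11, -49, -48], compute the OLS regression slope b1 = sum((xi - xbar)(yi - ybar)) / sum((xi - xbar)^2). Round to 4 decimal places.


First compute the means: xbar = 10.7500, ybar = -30.8750.
Then S_xx = sum((xi - xbar)^2) = 417.5000.
S_xy = sum((xi - xbar)(yi - ybar)) = -823.7500.
b1 = S_xy / S_xx = -823.7500 / 417.5000 = -1.9731.

-1.9731


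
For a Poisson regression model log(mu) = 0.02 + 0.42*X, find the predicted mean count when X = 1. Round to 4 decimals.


eta = 0.02 + 0.42 * 1 = 0.4400.
mu = exp(0.4400) = 1.5527.

1.5527


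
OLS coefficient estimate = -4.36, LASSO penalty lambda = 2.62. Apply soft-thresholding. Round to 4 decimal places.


Check: |-4.36| = 4.36 vs lambda = 2.62.
Since |beta| > lambda, coefficient = sign(beta)*(|beta| - lambda) = -1.7400.
Soft-thresholded coefficient = -1.7400.

-1.7400


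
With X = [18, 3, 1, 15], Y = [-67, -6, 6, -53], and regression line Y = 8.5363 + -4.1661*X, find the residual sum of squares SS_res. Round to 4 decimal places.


Compute predicted values, then residuals = yi - yhat_i.
Residuals: [-0.5465, -2.0380, 1.6298, 0.9552].
SSres = sum(residual^2) = 8.0208.

8.0208


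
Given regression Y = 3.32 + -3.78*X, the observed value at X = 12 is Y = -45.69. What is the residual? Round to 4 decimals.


Compute yhat = 3.32 + (-3.78)(12) = -42.0400.
Residual = actual - predicted = -45.69 - -42.0400 = -3.6500.

-3.6500


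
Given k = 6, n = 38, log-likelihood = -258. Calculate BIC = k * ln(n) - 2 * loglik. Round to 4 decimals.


ln(38) = 3.637586.
k * ln(n) = 6 * 3.637586 = 21.825516.
-2L = 516.
BIC = 21.825516 + 516 = 537.825516, which rounds to 537.8255.

537.8255


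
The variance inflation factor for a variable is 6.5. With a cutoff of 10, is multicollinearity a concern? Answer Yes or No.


The threshold is 10.
VIF = 6.5 is < 10.
Multicollinearity indication: No.

No


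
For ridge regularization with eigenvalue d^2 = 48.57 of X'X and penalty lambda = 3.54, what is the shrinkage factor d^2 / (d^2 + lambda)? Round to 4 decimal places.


Compute the denominator: 48.57 + 3.54 = 52.1100.
Shrinkage factor = 48.57 / 52.1100 = 0.9321.

0.9321


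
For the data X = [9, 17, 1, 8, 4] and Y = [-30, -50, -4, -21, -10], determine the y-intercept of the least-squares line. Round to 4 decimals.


Compute b1 = -2.9632 from the OLS formula.
With xbar = 7.8000 and ybar = -23.0000, the intercept is:
b0 = -23.0000 - -2.9632 * 7.8000 = 0.1131.

0.1131


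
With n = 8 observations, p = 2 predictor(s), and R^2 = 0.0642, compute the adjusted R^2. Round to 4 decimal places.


Adjusted R^2 = 1 - (1 - R^2) * (n-1)/(n-p-1).
(1 - R^2) = 0.9358.
(n-1)/(n-p-1) = 7/5.
(1 - R^2) * (n-1) = 0.9358 * 7 = 6.5506.
Divide by (n-p-1): 6.5506 / 5 = 1.3101.
Adj R^2 = 1 - 1.3101 = -0.3101.

-0.3101


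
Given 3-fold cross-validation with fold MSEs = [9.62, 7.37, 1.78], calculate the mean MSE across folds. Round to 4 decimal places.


Sum of fold MSEs = 18.7700.
Average = 18.7700 / 3 = 6.2567.

6.2567


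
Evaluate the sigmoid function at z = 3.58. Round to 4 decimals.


exp(-3.5800) = 0.0279.
1 + exp(-z) = 1.0279.
sigmoid = 1/1.0279 = 0.9729.

0.9729


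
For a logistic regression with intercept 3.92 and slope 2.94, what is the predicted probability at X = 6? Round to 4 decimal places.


Linear predictor: z = 3.92 + 2.94 * 6 = 21.5600.
P = 1/(1 + exp(-21.5600)) = 1/(1 + 0.0000) = 1.0000.

1.0000


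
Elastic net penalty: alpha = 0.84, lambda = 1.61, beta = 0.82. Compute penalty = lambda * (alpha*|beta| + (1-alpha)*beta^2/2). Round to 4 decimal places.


L1 component = 0.84 * |0.82| = 0.6888.
L2 component = 0.16 * 0.82^2 / 2 = 0.0538.
Penalty = 1.61 * (0.6888 + 0.0538) = 1.61 * 0.7426 = 1.1956.

1.1956


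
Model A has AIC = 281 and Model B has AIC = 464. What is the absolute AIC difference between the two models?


Compute |281 - 464| = 183.
Model A has the smaller AIC.

183


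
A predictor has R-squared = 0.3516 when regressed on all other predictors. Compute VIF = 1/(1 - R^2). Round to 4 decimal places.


Denominator: 1 - 0.3516 = 0.6484.
VIF = 1 / 0.6484 = 1.5423.

1.5423


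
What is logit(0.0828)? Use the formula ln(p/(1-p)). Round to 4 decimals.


The odds are p/(1-p) = 0.0828 / 0.9172 = 0.0903.
logit(p) = ln(0.0903) = -2.4049.

-2.4049


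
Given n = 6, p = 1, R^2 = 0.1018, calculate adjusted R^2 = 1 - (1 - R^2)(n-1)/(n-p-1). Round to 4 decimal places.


Using the formula:
(1 - 0.1018) = 0.8982.
Multiply by 5/4: 0.8982 * 5 = 4.4910, then 4.4910 / 4 = 1.1228.
Adj R^2 = 1 - 1.1228 = -0.1228.

-0.1228


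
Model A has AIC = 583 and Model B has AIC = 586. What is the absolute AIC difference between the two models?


Compute |583 - 586| = 3.
Model A has the smaller AIC.

3


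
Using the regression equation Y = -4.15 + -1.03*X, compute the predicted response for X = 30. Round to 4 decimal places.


Plug X = 30 into Y = -4.15 + -1.03*X:
Y = -4.15 + -30.9000 = -35.0500.

-35.0500


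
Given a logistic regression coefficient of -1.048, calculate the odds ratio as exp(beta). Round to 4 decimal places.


exp(-1.048) = 0.3506.
So the odds ratio is 0.3506.

0.3506


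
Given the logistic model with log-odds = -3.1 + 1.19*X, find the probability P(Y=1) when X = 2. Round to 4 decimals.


Compute z = -3.1 + (1.19)(2) = -0.7200.
exp(-z) = 2.0544.
P = 1/(1 + 2.0544) = 0.3274.

0.3274


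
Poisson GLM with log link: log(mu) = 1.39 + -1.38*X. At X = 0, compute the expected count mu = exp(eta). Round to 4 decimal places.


eta = 1.39 + -1.38 * 0 = 1.3900.
mu = exp(1.3900) = 4.0149.

4.0149


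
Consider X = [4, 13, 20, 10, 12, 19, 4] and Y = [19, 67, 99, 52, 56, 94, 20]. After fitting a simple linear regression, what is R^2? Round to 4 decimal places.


Fit the OLS line: b0 = 0.0419, b1 = 4.9598.
SSres = 25.3184.
SStot = 6062.8571.
R^2 = 1 - 25.3184/6062.8571 = 0.9958.

0.9958


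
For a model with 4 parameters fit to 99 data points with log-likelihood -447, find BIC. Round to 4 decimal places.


k * ln(n) = 4 * ln(99) = 4 * 4.595120 = 18.380480.
-2 * loglik = -2 * (-447) = 894.
BIC = 18.380480 + 894 = 912.380480, which rounds to 912.3805.

912.3805


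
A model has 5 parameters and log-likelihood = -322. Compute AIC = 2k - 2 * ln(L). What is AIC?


AIC = 2k - 2*loglik = 2(5) - 2(-322).
= 10 + 644 = 654.

654


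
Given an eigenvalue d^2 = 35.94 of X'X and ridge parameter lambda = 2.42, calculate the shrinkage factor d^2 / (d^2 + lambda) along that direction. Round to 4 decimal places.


Denominator = d^2 + lambda = 35.94 + 2.42 = 38.3600.
Shrinkage = 35.94 / 38.3600 = 0.9369.

0.9369


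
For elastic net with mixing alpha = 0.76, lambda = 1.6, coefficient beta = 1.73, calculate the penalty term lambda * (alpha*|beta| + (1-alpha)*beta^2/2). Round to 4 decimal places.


L1 component = 0.76 * |1.73| = 1.3148.
L2 component = 0.24 * 1.73^2 / 2 = 0.3591.
Penalty = 1.6 * (1.3148 + 0.3591) = 1.6 * 1.6739 = 2.6783.

2.6783


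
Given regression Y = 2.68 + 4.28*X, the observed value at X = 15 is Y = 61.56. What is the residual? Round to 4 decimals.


Fitted value at X = 15 is yhat = 2.68 + 4.28*15 = 66.8800.
Residual = 61.56 - 66.8800 = -5.3200.

-5.3200


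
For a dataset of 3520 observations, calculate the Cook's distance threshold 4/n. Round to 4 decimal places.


Cook's distance cutoff = 4/n = 4/3520.
= 0.0011.

0.0011


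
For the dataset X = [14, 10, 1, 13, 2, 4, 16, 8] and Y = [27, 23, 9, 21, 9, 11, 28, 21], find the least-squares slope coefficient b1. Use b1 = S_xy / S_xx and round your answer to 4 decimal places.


First compute the means: xbar = 8.5000, ybar = 18.6250.
Then S_xx = sum((xi - xbar)^2) = 228.0000.
S_xy = sum((xi - xbar)(yi - ybar)) = 301.5000.
b1 = S_xy / S_xx = 301.5000 / 228.0000 = 1.3224.

1.3224


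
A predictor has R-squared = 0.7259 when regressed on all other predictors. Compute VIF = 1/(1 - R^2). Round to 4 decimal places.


Using VIF = 1/(1 - R^2_j):
1 - 0.7259 = 0.2741.
VIF = 3.6483.

3.6483


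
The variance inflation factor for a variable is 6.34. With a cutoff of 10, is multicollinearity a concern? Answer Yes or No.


The threshold is 10.
VIF = 6.34 is < 10.
Multicollinearity indication: No.

No


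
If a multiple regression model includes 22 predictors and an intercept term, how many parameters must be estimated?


Each predictor gets one coefficient, plus one intercept.
Total parameters = 22 + 1 = 23.

23


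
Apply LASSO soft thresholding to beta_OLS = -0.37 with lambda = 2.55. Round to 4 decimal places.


|beta_OLS| = 0.37.
lambda = 2.55.
Since |beta| <= lambda, the coefficient is set to 0.
Result = 0.0000.

0.0000


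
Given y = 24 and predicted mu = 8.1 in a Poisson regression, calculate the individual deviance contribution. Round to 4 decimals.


Compute y*ln(y/mu) = 24*ln(24/8.1) = 24*1.086190 = 26.068560.
y - mu = 15.9.
D = 2*(26.068560 - (15.9)) = 20.337120, which rounds to 20.3371.

20.3371


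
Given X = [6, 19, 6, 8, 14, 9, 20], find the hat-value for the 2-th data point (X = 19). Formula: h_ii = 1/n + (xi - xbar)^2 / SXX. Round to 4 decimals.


Compute xbar = 11.7143 with n = 7 observations.
SXX = 213.4286.
Leverage = 1/7 + (19 - 11.7143)^2/213.4286 = 0.3916.

0.3916


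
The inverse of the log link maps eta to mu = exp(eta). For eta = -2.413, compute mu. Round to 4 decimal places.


Apply the inverse link:
mu = e^-2.413 = 0.0895.

0.0895


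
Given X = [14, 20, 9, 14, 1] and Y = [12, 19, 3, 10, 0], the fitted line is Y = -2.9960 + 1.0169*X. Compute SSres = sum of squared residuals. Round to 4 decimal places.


For each point, residual = actual - predicted.
Residuals: [0.7594, 1.6580, -3.1561, -1.2406, 1.9791].
Sum of squared residuals = 18.7425.

18.7425


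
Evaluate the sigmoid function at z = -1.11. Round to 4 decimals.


exp(1.1100) = 3.0344.
1 + exp(-z) = 4.0344.
sigmoid = 1/4.0344 = 0.2479.

0.2479


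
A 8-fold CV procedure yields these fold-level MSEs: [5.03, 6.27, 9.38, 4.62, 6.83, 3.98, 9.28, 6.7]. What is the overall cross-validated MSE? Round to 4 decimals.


Add all fold MSEs: 52.0900.
Divide by k = 8: 52.0900/8 = 6.5113.

6.5113


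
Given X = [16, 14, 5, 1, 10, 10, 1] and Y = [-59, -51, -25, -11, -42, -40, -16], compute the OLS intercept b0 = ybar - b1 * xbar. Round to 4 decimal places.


First find the slope: b1 = -2.9934.
Means: xbar = 8.1429, ybar = -34.8571.
b0 = ybar - b1 * xbar = -34.8571 - -2.9934 * 8.1429 = -10.4827.

-10.4827


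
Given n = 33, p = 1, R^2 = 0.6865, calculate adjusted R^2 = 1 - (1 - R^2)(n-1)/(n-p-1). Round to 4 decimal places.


Plug in: Adj R^2 = 1 - (1 - 0.6865) * 32/31.
= 1 - 0.3135 * 32/31
= 1 - 10.0320 / 31
= 1 - 0.3236 = 0.6764.

0.6764


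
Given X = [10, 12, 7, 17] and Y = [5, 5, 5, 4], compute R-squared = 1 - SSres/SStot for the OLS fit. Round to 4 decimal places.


The fitted line is Y = 5.9434 + -0.1038*X.
SSres = 0.1792, SStot = 0.7500.
R^2 = 1 - SSres/SStot = 0.7610.

0.7610


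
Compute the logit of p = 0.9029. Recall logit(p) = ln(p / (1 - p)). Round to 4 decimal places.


1 - p = 0.0971.
p/(1-p) = 9.2987.
logit = ln(9.2987) = 2.2299.

2.2299


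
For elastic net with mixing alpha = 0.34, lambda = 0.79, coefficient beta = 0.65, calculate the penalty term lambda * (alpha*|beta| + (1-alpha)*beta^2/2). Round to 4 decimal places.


L1 component = 0.34 * |0.65| = 0.2210.
L2 component = 0.66 * 0.65^2 / 2 = 0.1394.
Penalty = 0.79 * (0.2210 + 0.1394) = 0.79 * 0.3604 = 0.2847.

0.2847


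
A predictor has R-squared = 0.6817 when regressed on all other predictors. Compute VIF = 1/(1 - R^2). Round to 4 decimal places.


Denominator: 1 - 0.6817 = 0.3183.
VIF = 1 / 0.3183 = 3.1417.

3.1417


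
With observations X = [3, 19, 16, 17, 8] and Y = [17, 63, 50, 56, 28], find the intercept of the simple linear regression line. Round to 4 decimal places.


First find the slope: b1 = 2.8488.
Means: xbar = 12.6000, ybar = 42.8000.
b0 = ybar - b1 * xbar = 42.8000 - 2.8488 * 12.6000 = 6.9050.

6.9050


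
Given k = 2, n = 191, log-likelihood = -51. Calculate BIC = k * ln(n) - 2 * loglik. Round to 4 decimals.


Compute k*ln(n) = 2*ln(191) = 2*5.252273 = 10.504546.
Then -2*loglik = 102.
BIC = 10.504546 + 102 = 112.504546, which rounds to 112.5045.

112.5045


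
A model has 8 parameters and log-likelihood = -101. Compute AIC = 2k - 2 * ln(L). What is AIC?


AIC = 2*8 - 2*(-101).
= 16 + 202 = 218.

218


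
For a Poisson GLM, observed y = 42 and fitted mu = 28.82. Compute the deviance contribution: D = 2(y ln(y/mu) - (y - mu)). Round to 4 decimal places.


Compute y*ln(y/mu) = 42*ln(42/28.82) = 42*0.376600 = 15.817200.
y - mu = 13.18.
D = 2*(15.817200 - (13.18)) = 5.274400, which rounds to 5.2744.

5.2744


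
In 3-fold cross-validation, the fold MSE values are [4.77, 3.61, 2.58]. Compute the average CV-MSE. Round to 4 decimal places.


Total MSE across folds = 10.9600.
CV-MSE = 10.9600/3 = 3.6533.

3.6533


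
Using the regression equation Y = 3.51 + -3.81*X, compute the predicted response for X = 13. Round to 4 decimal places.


Predicted value:
Y = 3.51 + (-3.81)(13) = 3.51 + -49.5300 = -46.0200.

-46.0200


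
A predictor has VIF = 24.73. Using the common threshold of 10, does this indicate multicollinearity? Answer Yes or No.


Compare VIF = 24.73 to the threshold of 10.
24.73 >= 10, so the answer is Yes.

Yes


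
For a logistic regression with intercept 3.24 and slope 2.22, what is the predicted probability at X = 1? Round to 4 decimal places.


Linear predictor: z = 3.24 + 2.22 * 1 = 5.4600.
P = 1/(1 + exp(-5.4600)) = 1/(1 + 0.0043) = 0.9958.

0.9958


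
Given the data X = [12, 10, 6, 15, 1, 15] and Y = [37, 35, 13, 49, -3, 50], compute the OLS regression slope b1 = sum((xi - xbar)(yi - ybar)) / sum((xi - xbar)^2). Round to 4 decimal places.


Calculate xbar = 9.8333, ybar = 30.1667.
S_xx = 150.8333, S_xy = 574.1667.
Using b1 = S_xy / S_xx = 574.1667 / 150.8333, we get b1 = 3.8066.

3.8066


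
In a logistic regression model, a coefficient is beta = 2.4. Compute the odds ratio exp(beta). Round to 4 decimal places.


Odds ratio = exp(beta) = exp(2.4).
= 11.0232.

11.0232


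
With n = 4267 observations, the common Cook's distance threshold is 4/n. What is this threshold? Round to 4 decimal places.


Cook's distance cutoff = 4/n = 4/4267.
= 0.0009.

0.0009


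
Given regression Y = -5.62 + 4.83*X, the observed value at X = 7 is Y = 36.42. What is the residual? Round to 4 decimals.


Predicted = -5.62 + 4.83 * 7 = 28.1900.
Residual = 36.42 - 28.1900 = 8.2300.

8.2300


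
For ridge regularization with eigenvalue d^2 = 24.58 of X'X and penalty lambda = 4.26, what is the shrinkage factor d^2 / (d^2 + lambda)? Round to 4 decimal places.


Compute the denominator: 24.58 + 4.26 = 28.8400.
Shrinkage factor = 24.58 / 28.8400 = 0.8523.

0.8523


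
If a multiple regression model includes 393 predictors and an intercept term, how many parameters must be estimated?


Including the intercept, the model has 393 predictor coefficients + 1 intercept.
Total = 394.

394


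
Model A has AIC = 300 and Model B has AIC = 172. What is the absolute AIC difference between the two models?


|AIC_A - AIC_B| = |300 - 172| = 128.
Model B is preferred (lower AIC).

128


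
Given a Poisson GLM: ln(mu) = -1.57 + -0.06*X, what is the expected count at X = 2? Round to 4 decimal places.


Compute eta = -1.57 + -0.06 * 2 = -1.6900.
Apply inverse link: mu = e^-1.6900 = 0.1845.

0.1845


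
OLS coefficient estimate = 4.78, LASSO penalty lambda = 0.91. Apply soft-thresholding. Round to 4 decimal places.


Absolute value: |4.78| = 4.78.
Compare to lambda = 0.91.
Since |beta| > lambda, coefficient = sign(beta)*(|beta| - lambda) = 3.8700.

3.8700


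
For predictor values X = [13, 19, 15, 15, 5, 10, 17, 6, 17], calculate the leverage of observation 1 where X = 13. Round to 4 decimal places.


n = 9, xbar = 13.0000.
SXX = sum((xi - xbar)^2) = 198.0000.
h = 1/9 + (13 - 13.0000)^2 / 198.0000 = 0.1111.

0.1111


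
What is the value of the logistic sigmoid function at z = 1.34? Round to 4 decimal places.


exp(-1.3400) = 0.2618.
1 + exp(-z) = 1.2618.
sigmoid = 1/1.2618 = 0.7925.

0.7925


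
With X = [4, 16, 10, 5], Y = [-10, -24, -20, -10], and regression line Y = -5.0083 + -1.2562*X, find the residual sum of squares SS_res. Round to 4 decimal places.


Compute predicted values, then residuals = yi - yhat_i.
Residuals: [0.0331, 1.1075, -2.4297, 1.2893].
SSres = sum(residual^2) = 8.7934.

8.7934


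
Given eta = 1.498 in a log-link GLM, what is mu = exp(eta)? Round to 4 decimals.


The inverse log link gives:
mu = exp(1.498) = 4.4727.

4.4727


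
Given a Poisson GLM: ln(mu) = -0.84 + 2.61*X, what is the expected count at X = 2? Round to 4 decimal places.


Compute eta = -0.84 + 2.61 * 2 = 4.3800.
Apply inverse link: mu = e^4.3800 = 79.8380.

79.8380


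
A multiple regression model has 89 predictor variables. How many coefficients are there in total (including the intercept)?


Including the intercept, the model has 89 predictor coefficients + 1 intercept.
Total = 90.

90


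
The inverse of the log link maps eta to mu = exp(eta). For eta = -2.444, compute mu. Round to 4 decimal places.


Apply the inverse link:
mu = e^-2.444 = 0.0868.

0.0868


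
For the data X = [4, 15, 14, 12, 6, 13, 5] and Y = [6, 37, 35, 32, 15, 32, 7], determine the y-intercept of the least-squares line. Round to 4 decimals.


Compute b1 = 2.8843 from the OLS formula.
With xbar = 9.8571 and ybar = 23.4286, the intercept is:
b0 = 23.4286 - 2.8843 * 9.8571 = -5.0022.

-5.0022


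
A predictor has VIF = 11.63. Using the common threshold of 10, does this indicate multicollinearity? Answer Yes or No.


Compare VIF = 11.63 to the threshold of 10.
11.63 >= 10, so the answer is Yes.

Yes


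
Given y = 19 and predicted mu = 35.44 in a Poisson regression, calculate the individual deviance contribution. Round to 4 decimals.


y/mu = 19/35.44 = 0.536117 (approx.), and ln(19/35.44) = -0.623402.
y * ln(y/mu) = 19 * -0.623402 = -11.844638.
y - mu = -16.44.
D = 2 * (-11.844638 - -16.44) = 9.190724, which rounds to 9.1907.

9.1907


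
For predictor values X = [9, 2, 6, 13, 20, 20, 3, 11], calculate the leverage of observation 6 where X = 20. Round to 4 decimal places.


n = 8, xbar = 10.5000.
SXX = sum((xi - xbar)^2) = 338.0000.
h = 1/8 + (20 - 10.5000)^2 / 338.0000 = 0.3920.

0.3920


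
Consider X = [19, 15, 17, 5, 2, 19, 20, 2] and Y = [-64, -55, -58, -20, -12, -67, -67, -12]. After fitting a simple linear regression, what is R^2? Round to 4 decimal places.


Fit the OLS line: b0 = -5.4866, b1 = -3.1425.
SSres = 14.4872.
SStot = 4397.8750.
R^2 = 1 - 14.4872/4397.8750 = 0.9967.

0.9967


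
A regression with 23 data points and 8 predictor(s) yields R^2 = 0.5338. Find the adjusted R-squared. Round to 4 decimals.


Plug in: Adj R^2 = 1 - (1 - 0.5338) * 22/14.
= 1 - 0.4662 * 22/14
= 1 - 10.2564 / 14
= 1 - 0.7326 = 0.2674.

0.2674


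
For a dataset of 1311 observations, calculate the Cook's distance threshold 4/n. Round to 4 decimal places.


The threshold is 4/n.
4/1311 = 0.0031.

0.0031


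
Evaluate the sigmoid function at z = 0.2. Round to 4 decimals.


Compute exp(-0.2000) = 0.8187.
Sigmoid = 1 / (1 + 0.8187) = 1 / 1.8187 = 0.5498.

0.5498


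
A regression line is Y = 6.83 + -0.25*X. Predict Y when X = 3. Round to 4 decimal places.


Substitute X = 3 into the equation:
Y = 6.83 + -0.25 * 3 = 6.83 + -0.7500 = 6.0800.

6.0800


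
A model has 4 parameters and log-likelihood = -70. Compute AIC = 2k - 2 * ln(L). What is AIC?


AIC = 2k - 2*loglik = 2(4) - 2(-70).
= 8 + 140 = 148.

148


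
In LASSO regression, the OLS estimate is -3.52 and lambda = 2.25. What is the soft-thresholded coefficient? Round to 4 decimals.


Absolute value: |-3.52| = 3.52.
Compare to lambda = 2.25.
Since |beta| > lambda, coefficient = sign(beta)*(|beta| - lambda) = -1.2700.

-1.2700


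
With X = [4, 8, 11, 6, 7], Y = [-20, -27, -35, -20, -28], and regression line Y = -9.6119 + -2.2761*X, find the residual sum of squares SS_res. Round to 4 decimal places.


Predicted values from Y = -9.6119 + -2.2761*X.
Residuals: [-1.2837, 0.8207, -0.3510, 3.2685, -2.4554].
SSres = 19.1567.

19.1567


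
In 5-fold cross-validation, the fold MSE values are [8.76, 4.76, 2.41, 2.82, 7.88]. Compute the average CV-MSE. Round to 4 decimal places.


Sum of fold MSEs = 26.6300.
Average = 26.6300 / 5 = 5.3260.

5.3260


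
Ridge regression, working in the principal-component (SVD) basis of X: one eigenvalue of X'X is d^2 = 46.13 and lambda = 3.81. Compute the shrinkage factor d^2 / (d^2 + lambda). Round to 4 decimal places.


d^2 + lambda = 46.13 + 3.81 = 49.9400.
Shrinkage factor = 46.13/49.9400 = 0.9237.

0.9237


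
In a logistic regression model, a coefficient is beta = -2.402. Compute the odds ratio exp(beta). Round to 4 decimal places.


The odds ratio is computed as:
OR = e^(-2.402) = 0.0905.

0.0905


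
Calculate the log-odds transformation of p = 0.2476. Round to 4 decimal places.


1 - p = 0.7524.
p/(1-p) = 0.3291.
logit = ln(0.3291) = -1.1115.

-1.1115


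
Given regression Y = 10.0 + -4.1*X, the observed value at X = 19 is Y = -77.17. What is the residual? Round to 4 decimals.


Compute yhat = 10.0 + (-4.1)(19) = -67.9000.
Residual = actual - predicted = -77.17 - -67.9000 = -9.2700.

-9.2700


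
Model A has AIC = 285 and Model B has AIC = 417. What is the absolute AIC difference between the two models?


Absolute difference = |285 - 417| = 132.
The model with lower AIC (A) is preferred.

132


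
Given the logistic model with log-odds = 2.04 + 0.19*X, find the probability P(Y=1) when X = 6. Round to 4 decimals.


z = 2.04 + 0.19 * 6 = 3.1800.
Sigmoid: P = 1 / (1 + exp(-3.1800)) = 0.9601.

0.9601


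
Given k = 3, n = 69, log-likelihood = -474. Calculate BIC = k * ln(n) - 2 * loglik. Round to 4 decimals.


ln(69) = 4.234107.
k * ln(n) = 3 * 4.234107 = 12.702321.
-2L = 948.
BIC = 12.702321 + 948 = 960.702321, which rounds to 960.7023.

960.7023


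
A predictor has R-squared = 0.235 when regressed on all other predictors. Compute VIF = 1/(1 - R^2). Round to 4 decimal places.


Using VIF = 1/(1 - R^2_j):
1 - 0.235 = 0.765.
VIF = 1.3072.

1.3072


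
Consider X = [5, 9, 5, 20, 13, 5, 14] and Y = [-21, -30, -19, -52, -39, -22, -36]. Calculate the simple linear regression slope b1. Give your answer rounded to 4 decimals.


First compute the means: xbar = 10.1429, ybar = -31.2857.
Then S_xx = sum((xi - xbar)^2) = 200.8571.
S_xy = sum((xi - xbar)(yi - ybar)) = -409.7143.
b1 = S_xy / S_xx = -409.7143 / 200.8571 = -2.0398.

-2.0398


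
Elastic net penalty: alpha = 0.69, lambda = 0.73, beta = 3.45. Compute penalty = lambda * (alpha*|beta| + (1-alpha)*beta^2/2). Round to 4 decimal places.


Compute:
L1 = 0.69 * 3.45 = 2.3805.
L2 = 0.31 * 3.45^2 / 2 = 1.8449.
Penalty = 0.73 * (2.3805 + 1.8449) = 3.0845.

3.0845


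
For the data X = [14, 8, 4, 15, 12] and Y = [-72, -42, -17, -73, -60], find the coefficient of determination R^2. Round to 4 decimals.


The fitted line is Y = 1.8053 + -5.1514*X.
SSres = 18.8918, SStot = 2226.8000.
R^2 = 1 - SSres/SStot = 0.9915.

0.9915


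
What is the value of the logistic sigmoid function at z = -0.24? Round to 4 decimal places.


exp(0.2400) = 1.2712.
1 + exp(-z) = 2.2712.
sigmoid = 1/2.2712 = 0.4403.

0.4403


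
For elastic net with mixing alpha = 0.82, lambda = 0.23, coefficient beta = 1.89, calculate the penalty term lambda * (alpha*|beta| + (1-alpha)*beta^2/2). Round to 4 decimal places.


alpha * |beta| = 0.82 * 1.89 = 1.5498.
(1-alpha) * beta^2/2 = 0.18 * 3.5721/2 = 0.3215.
Total = 0.23 * (1.5498 + 0.3215) = 0.4304.

0.4304


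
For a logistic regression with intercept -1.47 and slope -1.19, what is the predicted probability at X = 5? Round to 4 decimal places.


Linear predictor: z = -1.47 + -1.19 * 5 = -7.4200.
P = 1/(1 + exp(7.4200)) = 1/(1 + 1669.0335) = 0.0006.

0.0006


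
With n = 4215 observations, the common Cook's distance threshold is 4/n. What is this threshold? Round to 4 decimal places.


The threshold is 4/n.
4/4215 = 0.0009.

0.0009


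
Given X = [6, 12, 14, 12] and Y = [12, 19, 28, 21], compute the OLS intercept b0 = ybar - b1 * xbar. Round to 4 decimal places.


Compute b1 = 1.7778 from the OLS formula.
With xbar = 11.0000 and ybar = 20.0000, the intercept is:
b0 = 20.0000 - 1.7778 * 11.0000 = 0.4444.

0.4444


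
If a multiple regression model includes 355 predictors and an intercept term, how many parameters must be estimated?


Each predictor gets one coefficient, plus one intercept.
Total parameters = 355 + 1 = 356.

356


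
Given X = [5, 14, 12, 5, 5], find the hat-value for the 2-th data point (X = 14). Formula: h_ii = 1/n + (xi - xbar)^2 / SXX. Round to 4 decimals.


Compute xbar = 8.2000 with n = 5 observations.
SXX = 78.8000.
Leverage = 1/5 + (14 - 8.2000)^2/78.8000 = 0.6269.

0.6269


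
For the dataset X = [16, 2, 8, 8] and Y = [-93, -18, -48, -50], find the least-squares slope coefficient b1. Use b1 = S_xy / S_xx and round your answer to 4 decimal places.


The sample means are xbar = 8.5000 and ybar = -52.2500.
Compute S_xx = 99.0000 and S_xy = -531.5000.
Slope b1 = S_xy / S_xx = -531.5000 / 99.0000 = -5.3687.

-5.3687


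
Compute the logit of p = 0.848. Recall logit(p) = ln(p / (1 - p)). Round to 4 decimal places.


The odds are p/(1-p) = 0.848 / 0.152 = 5.5789.
logit(p) = ln(5.5789) = 1.7190.

1.7190


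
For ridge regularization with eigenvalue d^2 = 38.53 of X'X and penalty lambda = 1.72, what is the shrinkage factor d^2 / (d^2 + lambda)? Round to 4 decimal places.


Denominator = d^2 + lambda = 38.53 + 1.72 = 40.2500.
Shrinkage = 38.53 / 40.2500 = 0.9573.

0.9573


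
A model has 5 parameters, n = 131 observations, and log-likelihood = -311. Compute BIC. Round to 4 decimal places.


k * ln(n) = 5 * ln(131) = 5 * 4.875197 = 24.375985.
-2 * loglik = -2 * (-311) = 622.
BIC = 24.375985 + 622 = 646.375985, which rounds to 646.3760.

646.3760
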